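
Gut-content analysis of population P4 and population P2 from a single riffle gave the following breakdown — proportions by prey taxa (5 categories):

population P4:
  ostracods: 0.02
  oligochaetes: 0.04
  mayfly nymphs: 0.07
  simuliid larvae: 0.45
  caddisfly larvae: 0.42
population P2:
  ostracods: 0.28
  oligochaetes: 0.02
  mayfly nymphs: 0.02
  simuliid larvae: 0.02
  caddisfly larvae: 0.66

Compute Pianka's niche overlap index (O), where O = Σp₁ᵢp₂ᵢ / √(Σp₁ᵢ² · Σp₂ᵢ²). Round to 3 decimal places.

Σ p₁ᵢp₂ᵢ = 0.0056 + 0.0008 + 0.0014 + 0.0090 + 0.2772 = 0.2940
Σp_1ᵢ² = 0.02² + 0.04² + 0.07² + 0.45² + 0.42² = 0.0004 + 0.0016 + 0.0049 + 0.2025 + 0.1764 = 0.3858
Σp_2ᵢ² = 0.28² + 0.02² + 0.02² + 0.02² + 0.66² = 0.0784 + 0.0004 + 0.0004 + 0.0004 + 0.4356 = 0.5152
O = 0.2940 / √(0.3858 × 0.5152) = 0.2940 / 0.445830 = 0.65944

0.659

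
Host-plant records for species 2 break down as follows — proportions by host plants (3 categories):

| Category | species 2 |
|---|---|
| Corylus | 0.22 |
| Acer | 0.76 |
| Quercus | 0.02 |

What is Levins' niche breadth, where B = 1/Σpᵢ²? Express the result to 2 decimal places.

1.60

Σpᵢ² = 0.22² + 0.76² + 0.02² = 0.0484 + 0.5776 + 0.0004 = 0.6264
B = 1 / 0.6264 = 1.5964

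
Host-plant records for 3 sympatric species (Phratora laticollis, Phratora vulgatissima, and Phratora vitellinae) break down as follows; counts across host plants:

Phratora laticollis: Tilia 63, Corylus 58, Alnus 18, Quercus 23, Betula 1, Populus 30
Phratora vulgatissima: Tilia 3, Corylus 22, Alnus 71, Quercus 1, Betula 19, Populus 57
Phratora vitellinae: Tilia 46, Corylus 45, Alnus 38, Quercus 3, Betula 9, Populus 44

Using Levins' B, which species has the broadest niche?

Phratora vitellinae

Proportions for Phratora laticollis (n=193): 63/193=0.3264, 58/193=0.3005, 18/193=0.0933, 23/193=0.1192, 1/193=0.0052, 30/193=0.1554
Proportions for Phratora vulgatissima (n=173): 3/173=0.0173, 22/173=0.1272, 71/173=0.4104, 1/173=0.0058, 19/173=0.1098, 57/173=0.3295
Proportions for Phratora vitellinae (n=185): 46/185=0.2486, 45/185=0.2432, 38/185=0.2054, 3/185=0.0162, 9/185=0.0486, 44/185=0.2378
Σp_latiᵢ² = 0.3264² + 0.3005² + 0.0933² + 0.1192² + 0.0052² + 0.1554² = 0.106537 + 0.090300 + 0.008705 + 0.014209 + 0.000027 + 0.024149 = 0.243927
B_lati = 1 / 0.243927 = 4.0996
Σp_vulgᵢ² = 0.0173² + 0.1272² + 0.4104² + 0.0058² + 0.1098² + 0.3295² = 0.000299 + 0.016180 + 0.168428 + 0.000034 + 0.012056 + 0.108570 = 0.305567
B_vulg = 1 / 0.305567 = 3.2726
Σp_viteᵢ² = 0.2486² + 0.2432² + 0.2054² + 0.0162² + 0.0486² + 0.2378² = 0.061802 + 0.059146 + 0.042189 + 0.000262 + 0.002362 + 0.056549 = 0.222310
B_vite = 1 / 0.222310 = 4.4982
Highest B → broadest niche (most generalist): Phratora vitellinae (B = 4.50).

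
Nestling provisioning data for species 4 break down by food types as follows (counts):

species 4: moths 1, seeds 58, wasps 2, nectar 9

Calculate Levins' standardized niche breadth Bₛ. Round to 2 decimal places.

Proportions for species 4 (n=70): 1/70=0.0143, 58/70=0.8286, 2/70=0.0286, 9/70=0.1286
Σpᵢ² = 0.0143² + 0.8286² + 0.0286² + 0.1286² = 0.000204 + 0.686578 + 0.000818 + 0.016538 = 0.704138
B = 1 / 0.704138 = 1.4202
Bₛ = (B − 1)/(n − 1) = (1.4202 − 1)/(4 − 1) = 0.4202/3 = 0.1401

0.14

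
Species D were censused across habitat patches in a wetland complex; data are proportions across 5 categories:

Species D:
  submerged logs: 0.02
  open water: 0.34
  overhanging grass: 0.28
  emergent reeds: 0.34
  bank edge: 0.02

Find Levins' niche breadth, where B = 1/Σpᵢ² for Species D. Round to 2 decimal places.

Σpᵢ² = 0.02² + 0.34² + 0.28² + 0.34² + 0.02² = 0.0004 + 0.1156 + 0.0784 + 0.1156 + 0.0004 = 0.3104
B = 1 / 0.3104 = 3.2216

3.22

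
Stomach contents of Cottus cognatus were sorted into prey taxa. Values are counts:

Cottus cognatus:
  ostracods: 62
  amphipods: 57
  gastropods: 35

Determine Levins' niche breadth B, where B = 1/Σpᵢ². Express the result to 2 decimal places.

Proportions for Cottus cognatus (n=154): 62/154=0.4026, 57/154=0.3701, 35/154=0.2273
Σpᵢ² = 0.4026² + 0.3701² + 0.2273² = 0.162087 + 0.136974 + 0.051665 = 0.350726
B = 1 / 0.350726 = 2.8512

2.85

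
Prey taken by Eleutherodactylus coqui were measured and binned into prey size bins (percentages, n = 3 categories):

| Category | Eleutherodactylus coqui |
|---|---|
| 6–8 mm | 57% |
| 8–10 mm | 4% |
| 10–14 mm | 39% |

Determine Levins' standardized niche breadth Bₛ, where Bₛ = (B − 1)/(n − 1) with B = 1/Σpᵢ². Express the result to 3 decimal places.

0.545

Convert percentages to proportions (divide by 100).
Σpᵢ² = 0.57² + 0.04² + 0.39² = 0.3249 + 0.0016 + 0.1521 = 0.4786
B = 1 / 0.4786 = 2.08943
Bₛ = (B − 1)/(n − 1) = (2.08943 − 1)/(3 − 1) = 1.08943/2 = 0.54472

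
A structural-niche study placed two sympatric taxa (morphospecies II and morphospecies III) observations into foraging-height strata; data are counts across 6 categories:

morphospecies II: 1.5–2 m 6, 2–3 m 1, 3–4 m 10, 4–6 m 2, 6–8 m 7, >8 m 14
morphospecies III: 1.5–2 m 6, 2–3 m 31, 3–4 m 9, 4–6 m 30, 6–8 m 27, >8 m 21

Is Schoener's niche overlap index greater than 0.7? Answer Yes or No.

Proportions for morphospecies II (n=40): 6/40=0.1500, 1/40=0.0250, 10/40=0.2500, 2/40=0.0500, 7/40=0.1750, 14/40=0.3500
Proportions for morphospecies III (n=124): 6/124=0.0484, 31/124=0.2500, 9/124=0.0726, 30/124=0.2419, 27/124=0.2177, 21/124=0.1694
Σ|p₁ᵢ − p₂ᵢ| = 0.1016 + 0.2250 + 0.1774 + 0.1919 + 0.0427 + 0.1806 = 0.9192
D = 1 − ½ × 0.9192 = 1 − 0.45960 = 0.54040
D = 0.54040 < 0.7 → No.

No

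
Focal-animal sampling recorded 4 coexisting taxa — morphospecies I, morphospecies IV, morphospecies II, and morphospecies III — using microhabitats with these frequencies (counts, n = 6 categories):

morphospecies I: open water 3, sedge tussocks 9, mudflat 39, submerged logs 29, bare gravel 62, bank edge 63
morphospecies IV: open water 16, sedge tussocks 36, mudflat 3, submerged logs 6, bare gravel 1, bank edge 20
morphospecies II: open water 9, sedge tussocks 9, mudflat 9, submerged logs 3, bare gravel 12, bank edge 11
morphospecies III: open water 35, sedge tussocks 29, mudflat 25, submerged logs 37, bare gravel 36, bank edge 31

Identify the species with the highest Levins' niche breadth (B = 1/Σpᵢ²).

Proportions for morphospecies I (n=205): 3/205=0.0146, 9/205=0.0439, 39/205=0.1902, 29/205=0.1415, 62/205=0.3024, 63/205=0.3073
Proportions for morphospecies IV (n=82): 16/82=0.1951, 36/82=0.4390, 3/82=0.0366, 6/82=0.0732, 1/82=0.0122, 20/82=0.2439
Proportions for morphospecies II (n=53): 9/53=0.1698, 9/53=0.1698, 9/53=0.1698, 3/53=0.0566, 12/53=0.2264, 11/53=0.2075
Proportions for morphospecies III (n=193): 35/193=0.1813, 29/193=0.1503, 25/193=0.1295, 37/193=0.1917, 36/193=0.1865, 31/193=0.1606
Σp_Iᵢ² = 0.0146² + 0.0439² + 0.1902² + 0.1415² + 0.3024² + 0.3073² = 0.000213 + 0.001927 + 0.036176 + 0.020022 + 0.091446 + 0.094433 = 0.244217
B_I = 1 / 0.244217 = 4.0947
Σp_IVᵢ² = 0.1951² + 0.4390² + 0.0366² + 0.0732² + 0.0122² + 0.2439² = 0.038064 + 0.192721 + 0.001340 + 0.005358 + 0.000149 + 0.059487 = 0.297119
B_IV = 1 / 0.297119 = 3.3657
Σp_IIᵢ² = 0.1698² + 0.1698² + 0.1698² + 0.0566² + 0.2264² + 0.2075² = 0.028832 + 0.028832 + 0.028832 + 0.003204 + 0.051257 + 0.043056 = 0.184013
B_II = 1 / 0.184013 = 5.4344
Σp_IIIᵢ² = 0.1813² + 0.1503² + 0.1295² + 0.1917² + 0.1865² + 0.1606² = 0.032870 + 0.022590 + 0.016770 + 0.036749 + 0.034782 + 0.025792 = 0.169553
B_III = 1 / 0.169553 = 5.8979
Highest B → broadest niche (most generalist): morphospecies III (B = 5.90).

morphospecies III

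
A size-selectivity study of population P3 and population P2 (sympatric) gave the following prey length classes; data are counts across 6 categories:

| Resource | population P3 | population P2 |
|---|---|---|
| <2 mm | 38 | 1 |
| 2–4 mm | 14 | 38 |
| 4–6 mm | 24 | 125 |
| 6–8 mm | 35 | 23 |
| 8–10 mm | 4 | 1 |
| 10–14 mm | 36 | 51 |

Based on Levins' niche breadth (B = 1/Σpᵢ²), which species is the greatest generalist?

population P3

Proportions for population P3 (n=151): 38/151=0.2517, 14/151=0.0927, 24/151=0.1589, 35/151=0.2318, 4/151=0.0265, 36/151=0.2384
Proportions for population P2 (n=239): 1/239=0.0042, 38/239=0.1590, 125/239=0.5230, 23/239=0.0962, 1/239=0.0042, 51/239=0.2134
Σp_P3ᵢ² = 0.2517² + 0.0927² + 0.1589² + 0.2318² + 0.0265² + 0.2384² = 0.063353 + 0.008593 + 0.025249 + 0.053731 + 0.000702 + 0.056835 = 0.208463
B_P3 = 1 / 0.208463 = 4.7970
Σp_P2ᵢ² = 0.0042² + 0.1590² + 0.5230² + 0.0962² + 0.0042² + 0.2134² = 0.000018 + 0.025281 + 0.273529 + 0.009254 + 0.000018 + 0.045540 = 0.353640
B_P2 = 1 / 0.353640 = 2.8277
Highest B → broadest niche (most generalist): population P3 (B = 4.80).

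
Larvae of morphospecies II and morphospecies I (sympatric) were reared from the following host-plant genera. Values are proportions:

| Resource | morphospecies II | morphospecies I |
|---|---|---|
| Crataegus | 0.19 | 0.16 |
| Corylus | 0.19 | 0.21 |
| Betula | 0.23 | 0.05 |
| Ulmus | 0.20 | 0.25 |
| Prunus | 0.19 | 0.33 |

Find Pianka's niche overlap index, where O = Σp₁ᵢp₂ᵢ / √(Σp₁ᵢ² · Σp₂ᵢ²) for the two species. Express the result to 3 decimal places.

Σ p₁ᵢp₂ᵢ = 0.0304 + 0.0399 + 0.0115 + 0.0500 + 0.0627 = 0.1945
Σp_1ᵢ² = 0.19² + 0.19² + 0.23² + 0.20² + 0.19² = 0.0361 + 0.0361 + 0.0529 + 0.0400 + 0.0361 = 0.2012
Σp_2ᵢ² = 0.16² + 0.21² + 0.05² + 0.25² + 0.33² = 0.0256 + 0.0441 + 0.0025 + 0.0625 + 0.1089 = 0.2436
O = 0.1945 / √(0.2012 × 0.2436) = 0.1945 / 0.221387 = 0.87855

0.879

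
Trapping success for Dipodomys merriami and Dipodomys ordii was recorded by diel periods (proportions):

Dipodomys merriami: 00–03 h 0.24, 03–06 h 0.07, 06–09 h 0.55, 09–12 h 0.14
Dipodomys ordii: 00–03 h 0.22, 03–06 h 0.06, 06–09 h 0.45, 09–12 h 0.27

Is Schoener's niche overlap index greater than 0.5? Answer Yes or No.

Σ|p₁ᵢ − p₂ᵢ| = 0.02 + 0.01 + 0.10 + 0.13 = 0.26
D = 1 − ½ × 0.26 = 1 − 0.130 = 0.8700
D = 0.8700 > 0.5 → Yes.

Yes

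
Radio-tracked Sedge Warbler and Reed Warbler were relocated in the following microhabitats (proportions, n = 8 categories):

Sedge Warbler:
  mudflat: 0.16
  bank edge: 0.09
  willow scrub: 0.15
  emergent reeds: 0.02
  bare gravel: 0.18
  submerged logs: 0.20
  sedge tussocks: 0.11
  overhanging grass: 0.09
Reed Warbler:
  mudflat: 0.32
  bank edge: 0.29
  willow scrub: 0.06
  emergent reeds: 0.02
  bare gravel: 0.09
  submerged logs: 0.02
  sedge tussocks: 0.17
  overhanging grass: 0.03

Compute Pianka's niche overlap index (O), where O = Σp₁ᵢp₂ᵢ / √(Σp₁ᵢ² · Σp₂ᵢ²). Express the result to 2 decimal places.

Σ p₁ᵢp₂ᵢ = 0.0512 + 0.0261 + 0.0090 + 0.0004 + 0.0162 + 0.0040 + 0.0187 + 0.0027 = 0.1283
Σp_1ᵢ² = 0.16² + 0.09² + 0.15² + 0.02² + 0.18² + 0.20² + 0.11² + 0.09² = 0.0256 + 0.0081 + 0.0225 + 0.0004 + 0.0324 + 0.0400 + 0.0121 + 0.0081 = 0.1492
Σp_2ᵢ² = 0.32² + 0.29² + 0.06² + 0.02² + 0.09² + 0.02² + 0.17² + 0.03² = 0.1024 + 0.0841 + 0.0036 + 0.0004 + 0.0081 + 0.0004 + 0.0289 + 0.0009 = 0.2288
O = 0.1283 / √(0.1492 × 0.2288) = 0.1283 / 0.18476 = 0.6944

0.69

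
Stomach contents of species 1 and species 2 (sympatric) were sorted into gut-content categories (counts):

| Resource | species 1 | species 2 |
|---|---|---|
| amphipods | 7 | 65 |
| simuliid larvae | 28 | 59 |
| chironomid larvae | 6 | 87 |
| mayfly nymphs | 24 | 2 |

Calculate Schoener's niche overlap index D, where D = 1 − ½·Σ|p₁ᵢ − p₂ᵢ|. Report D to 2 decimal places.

Proportions for species 1 (n=65): 7/65=0.1077, 28/65=0.4308, 6/65=0.0923, 24/65=0.3692
Proportions for species 2 (n=213): 65/213=0.3052, 59/213=0.2770, 87/213=0.4085, 2/213=0.0094
Σ|p₁ᵢ − p₂ᵢ| = 0.1975 + 0.1538 + 0.3162 + 0.3598 = 1.0273
D = 1 − ½ × 1.0273 = 1 − 0.51365 = 0.48635

0.49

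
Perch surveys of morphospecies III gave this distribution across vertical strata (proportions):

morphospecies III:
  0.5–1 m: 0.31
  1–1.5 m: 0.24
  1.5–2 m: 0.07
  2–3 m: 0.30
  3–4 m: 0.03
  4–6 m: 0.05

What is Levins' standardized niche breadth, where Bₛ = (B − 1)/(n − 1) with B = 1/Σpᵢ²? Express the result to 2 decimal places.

0.59

Σpᵢ² = 0.31² + 0.24² + 0.07² + 0.30² + 0.03² + 0.05² = 0.0961 + 0.0576 + 0.0049 + 0.0900 + 0.0009 + 0.0025 = 0.2520
B = 1 / 0.2520 = 3.9683
Bₛ = (B − 1)/(n − 1) = (3.9683 − 1)/(6 − 1) = 2.9683/5 = 0.5937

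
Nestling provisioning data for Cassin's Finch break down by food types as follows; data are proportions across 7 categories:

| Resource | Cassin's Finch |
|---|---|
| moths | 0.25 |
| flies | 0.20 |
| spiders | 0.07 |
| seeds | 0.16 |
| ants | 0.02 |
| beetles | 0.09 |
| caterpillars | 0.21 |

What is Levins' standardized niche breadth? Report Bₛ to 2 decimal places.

0.73

Σpᵢ² = 0.25² + 0.20² + 0.07² + 0.16² + 0.02² + 0.09² + 0.21² = 0.0625 + 0.0400 + 0.0049 + 0.0256 + 0.0004 + 0.0081 + 0.0441 = 0.1856
B = 1 / 0.1856 = 5.3879
Bₛ = (B − 1)/(n − 1) = (5.3879 − 1)/(7 − 1) = 4.3879/6 = 0.7313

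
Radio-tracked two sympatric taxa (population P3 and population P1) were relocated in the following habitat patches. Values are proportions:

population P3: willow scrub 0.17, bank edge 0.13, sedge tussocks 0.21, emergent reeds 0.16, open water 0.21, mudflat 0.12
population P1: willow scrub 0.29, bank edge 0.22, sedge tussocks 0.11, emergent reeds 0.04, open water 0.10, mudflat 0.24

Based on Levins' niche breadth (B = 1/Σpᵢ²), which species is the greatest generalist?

Σp_P3ᵢ² = 0.17² + 0.13² + 0.21² + 0.16² + 0.21² + 0.12² = 0.0289 + 0.0169 + 0.0441 + 0.0256 + 0.0441 + 0.0144 = 0.1740
B_P3 = 1 / 0.1740 = 5.7471
Σp_P1ᵢ² = 0.29² + 0.22² + 0.11² + 0.04² + 0.10² + 0.24² = 0.0841 + 0.0484 + 0.0121 + 0.0016 + 0.0100 + 0.0576 = 0.2138
B_P1 = 1 / 0.2138 = 4.6773
Highest B → broadest niche (most generalist): population P3 (B = 5.75).

population P3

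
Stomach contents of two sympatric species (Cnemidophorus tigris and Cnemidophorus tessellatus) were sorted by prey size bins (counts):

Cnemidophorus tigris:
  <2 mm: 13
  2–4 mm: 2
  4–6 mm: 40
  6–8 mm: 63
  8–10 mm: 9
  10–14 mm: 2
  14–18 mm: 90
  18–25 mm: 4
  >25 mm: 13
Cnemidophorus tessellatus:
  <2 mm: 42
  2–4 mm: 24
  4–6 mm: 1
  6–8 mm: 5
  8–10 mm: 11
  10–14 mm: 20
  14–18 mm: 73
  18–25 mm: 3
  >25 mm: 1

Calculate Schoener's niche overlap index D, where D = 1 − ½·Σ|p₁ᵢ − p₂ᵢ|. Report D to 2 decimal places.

0.55

Proportions for Cnemidophorus tigris (n=236): 13/236=0.0551, 2/236=0.0085, 40/236=0.1695, 63/236=0.2669, 9/236=0.0381, 2/236=0.0085, 90/236=0.3814, 4/236=0.0169, 13/236=0.0551
Proportions for Cnemidophorus tessellatus (n=180): 42/180=0.2333, 24/180=0.1333, 1/180=0.0056, 5/180=0.0278, 11/180=0.0611, 20/180=0.1111, 73/180=0.4056, 3/180=0.0167, 1/180=0.0056
Σ|p₁ᵢ − p₂ᵢ| = 0.1782 + 0.1248 + 0.1639 + 0.2391 + 0.0230 + 0.1026 + 0.0242 + 0.0002 + 0.0495 = 0.9055
D = 1 − ½ × 0.9055 = 1 − 0.45275 = 0.54725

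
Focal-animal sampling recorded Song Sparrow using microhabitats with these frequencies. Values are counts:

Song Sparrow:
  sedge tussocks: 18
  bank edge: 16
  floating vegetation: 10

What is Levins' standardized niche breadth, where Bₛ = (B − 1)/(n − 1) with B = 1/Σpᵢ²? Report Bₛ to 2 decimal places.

0.92

Proportions for Song Sparrow (n=44): 18/44=0.4091, 16/44=0.3636, 10/44=0.2273
Σpᵢ² = 0.4091² + 0.3636² + 0.2273² = 0.167363 + 0.132205 + 0.051665 = 0.351233
B = 1 / 0.351233 = 2.8471
Bₛ = (B − 1)/(n − 1) = (2.8471 − 1)/(3 − 1) = 1.8471/2 = 0.9236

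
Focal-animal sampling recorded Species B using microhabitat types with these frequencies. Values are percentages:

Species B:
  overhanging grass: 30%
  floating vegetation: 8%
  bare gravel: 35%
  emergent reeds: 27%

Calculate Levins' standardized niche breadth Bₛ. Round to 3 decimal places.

0.809

Convert percentages to proportions (divide by 100).
Σpᵢ² = 0.30² + 0.08² + 0.35² + 0.27² = 0.0900 + 0.0064 + 0.1225 + 0.0729 = 0.2918
B = 1 / 0.2918 = 3.42700
Bₛ = (B − 1)/(n − 1) = (3.42700 − 1)/(4 − 1) = 2.42700/3 = 0.80900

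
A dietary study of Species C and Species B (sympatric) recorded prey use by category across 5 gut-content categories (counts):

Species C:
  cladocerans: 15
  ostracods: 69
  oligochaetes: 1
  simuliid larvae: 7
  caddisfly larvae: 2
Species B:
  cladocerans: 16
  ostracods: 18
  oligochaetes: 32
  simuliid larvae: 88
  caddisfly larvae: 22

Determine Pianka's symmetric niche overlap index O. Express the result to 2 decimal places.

0.31

Proportions for Species C (n=94): 15/94=0.1596, 69/94=0.7340, 1/94=0.0106, 7/94=0.0745, 2/94=0.0213
Proportions for Species B (n=176): 16/176=0.0909, 18/176=0.1023, 32/176=0.1818, 88/176=0.5000, 22/176=0.1250
Σ p₁ᵢp₂ᵢ = 0.014508 + 0.075088 + 0.001927 + 0.037250 + 0.002663 = 0.131436
Σp_1ᵢ² = 0.1596² + 0.7340² + 0.0106² + 0.0745² + 0.0213² = 0.025472 + 0.538756 + 0.000112 + 0.005550 + 0.000454 = 0.570344
Σp_2ᵢ² = 0.0909² + 0.1023² + 0.1818² + 0.5000² + 0.1250² = 0.008263 + 0.010465 + 0.033051 + 0.250000 + 0.015625 = 0.317404
O = 0.131436 / √(0.570344 × 0.317404) = 0.131436 / 0.4254756 = 0.3089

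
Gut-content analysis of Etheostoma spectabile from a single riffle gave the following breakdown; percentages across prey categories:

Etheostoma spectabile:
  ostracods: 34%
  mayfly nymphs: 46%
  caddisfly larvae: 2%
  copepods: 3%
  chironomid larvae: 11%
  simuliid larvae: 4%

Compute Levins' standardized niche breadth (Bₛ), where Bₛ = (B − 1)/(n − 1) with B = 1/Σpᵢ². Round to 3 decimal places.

0.384

Convert percentages to proportions (divide by 100).
Σpᵢ² = 0.34² + 0.46² + 0.02² + 0.03² + 0.11² + 0.04² = 0.1156 + 0.2116 + 0.0004 + 0.0009 + 0.0121 + 0.0016 = 0.3422
B = 1 / 0.3422 = 2.92227
Bₛ = (B − 1)/(n − 1) = (2.92227 − 1)/(6 − 1) = 1.92227/5 = 0.38445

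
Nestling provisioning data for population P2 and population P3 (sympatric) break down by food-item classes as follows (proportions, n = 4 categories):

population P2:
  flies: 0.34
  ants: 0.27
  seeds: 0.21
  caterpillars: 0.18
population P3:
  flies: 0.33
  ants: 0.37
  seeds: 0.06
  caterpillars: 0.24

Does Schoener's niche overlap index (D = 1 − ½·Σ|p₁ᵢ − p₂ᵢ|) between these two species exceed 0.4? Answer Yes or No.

Σ|p₁ᵢ − p₂ᵢ| = 0.01 + 0.10 + 0.15 + 0.06 = 0.32
D = 1 − ½ × 0.32 = 1 − 0.160 = 0.8400
D = 0.8400 > 0.4 → Yes.

Yes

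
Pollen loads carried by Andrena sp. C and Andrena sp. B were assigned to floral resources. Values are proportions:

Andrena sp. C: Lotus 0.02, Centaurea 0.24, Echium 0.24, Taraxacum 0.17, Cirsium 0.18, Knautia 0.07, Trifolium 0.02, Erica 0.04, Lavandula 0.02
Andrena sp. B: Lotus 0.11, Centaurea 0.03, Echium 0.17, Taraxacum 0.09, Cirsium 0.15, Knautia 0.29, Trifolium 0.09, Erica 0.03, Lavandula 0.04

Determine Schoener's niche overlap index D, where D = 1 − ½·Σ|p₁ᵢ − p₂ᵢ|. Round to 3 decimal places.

0.600

Σ|p₁ᵢ − p₂ᵢ| = 0.09 + 0.21 + 0.07 + 0.08 + 0.03 + 0.22 + 0.07 + 0.01 + 0.02 = 0.80
D = 1 − ½ × 0.80 = 1 − 0.400 = 0.60000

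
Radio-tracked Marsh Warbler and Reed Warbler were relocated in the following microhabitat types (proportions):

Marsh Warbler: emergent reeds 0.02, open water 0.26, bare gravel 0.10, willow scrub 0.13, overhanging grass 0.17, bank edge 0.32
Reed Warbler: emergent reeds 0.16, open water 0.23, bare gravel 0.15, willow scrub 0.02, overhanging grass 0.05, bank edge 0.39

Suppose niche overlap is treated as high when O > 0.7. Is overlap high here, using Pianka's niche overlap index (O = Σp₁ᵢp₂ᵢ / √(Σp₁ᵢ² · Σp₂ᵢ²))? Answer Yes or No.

Yes

Σ p₁ᵢp₂ᵢ = 0.0032 + 0.0598 + 0.0150 + 0.0026 + 0.0085 + 0.1248 = 0.2139
Σp_1ᵢ² = 0.02² + 0.26² + 0.10² + 0.13² + 0.17² + 0.32² = 0.0004 + 0.0676 + 0.0100 + 0.0169 + 0.0289 + 0.1024 = 0.2262
Σp_2ᵢ² = 0.16² + 0.23² + 0.15² + 0.02² + 0.05² + 0.39² = 0.0256 + 0.0529 + 0.0225 + 0.0004 + 0.0025 + 0.1521 = 0.2560
O = 0.2139 / √(0.2262 × 0.2560) = 0.2139 / 0.24064 = 0.8889
O = 0.8889 > 0.7 → Yes.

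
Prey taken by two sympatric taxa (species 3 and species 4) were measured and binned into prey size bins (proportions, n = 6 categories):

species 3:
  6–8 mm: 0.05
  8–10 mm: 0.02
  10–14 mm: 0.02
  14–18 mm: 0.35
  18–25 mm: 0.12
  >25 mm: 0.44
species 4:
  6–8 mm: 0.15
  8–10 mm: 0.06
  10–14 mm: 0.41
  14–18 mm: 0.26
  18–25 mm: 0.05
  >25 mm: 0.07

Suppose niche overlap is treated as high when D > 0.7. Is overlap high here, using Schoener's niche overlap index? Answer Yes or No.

No

Σ|p₁ᵢ − p₂ᵢ| = 0.10 + 0.04 + 0.39 + 0.09 + 0.07 + 0.37 = 1.06
D = 1 − ½ × 1.06 = 1 − 0.530 = 0.4700
D = 0.4700 < 0.7 → No.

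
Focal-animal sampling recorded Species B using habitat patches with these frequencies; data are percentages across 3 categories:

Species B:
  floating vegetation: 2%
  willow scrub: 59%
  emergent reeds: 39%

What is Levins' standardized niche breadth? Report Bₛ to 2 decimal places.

Convert percentages to proportions (divide by 100).
Σpᵢ² = 0.02² + 0.59² + 0.39² = 0.0004 + 0.3481 + 0.1521 = 0.5006
B = 1 / 0.5006 = 1.9976
Bₛ = (B − 1)/(n − 1) = (1.9976 − 1)/(3 − 1) = 0.9976/2 = 0.4988

0.50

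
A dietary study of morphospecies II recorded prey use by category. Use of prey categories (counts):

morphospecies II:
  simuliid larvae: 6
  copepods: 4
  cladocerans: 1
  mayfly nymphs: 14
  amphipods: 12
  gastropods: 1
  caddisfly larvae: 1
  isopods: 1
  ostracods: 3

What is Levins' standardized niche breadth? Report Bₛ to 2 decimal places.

Proportions for morphospecies II (n=43): 6/43=0.1395, 4/43=0.0930, 1/43=0.0233, 14/43=0.3256, 12/43=0.2791, 1/43=0.0233, 1/43=0.0233, 1/43=0.0233, 3/43=0.0698
Σpᵢ² = 0.1395² + 0.0930² + 0.0233² + 0.3256² + 0.2791² + 0.0233² + 0.0233² + 0.0233² + 0.0698² = 0.019460 + 0.008649 + 0.000543 + 0.106015 + 0.077897 + 0.000543 + 0.000543 + 0.000543 + 0.004872 = 0.219065
B = 1 / 0.219065 = 4.5649
Bₛ = (B − 1)/(n − 1) = (4.5649 − 1)/(9 − 1) = 3.5649/8 = 0.4456

0.45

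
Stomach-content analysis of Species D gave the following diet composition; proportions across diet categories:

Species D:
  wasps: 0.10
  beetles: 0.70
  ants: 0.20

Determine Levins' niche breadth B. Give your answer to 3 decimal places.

1.852

Σpᵢ² = 0.10² + 0.70² + 0.20² = 0.0100 + 0.4900 + 0.0400 = 0.5400
B = 1 / 0.5400 = 1.85185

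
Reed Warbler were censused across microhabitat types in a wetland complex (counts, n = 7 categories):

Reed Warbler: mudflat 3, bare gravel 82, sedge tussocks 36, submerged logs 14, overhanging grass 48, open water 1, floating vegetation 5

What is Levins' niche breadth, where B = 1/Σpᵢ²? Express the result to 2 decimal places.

Proportions for Reed Warbler (n=189): 3/189=0.0159, 82/189=0.4339, 36/189=0.1905, 14/189=0.0741, 48/189=0.2540, 1/189=0.0053, 5/189=0.0265
Σpᵢ² = 0.0159² + 0.4339² + 0.1905² + 0.0741² + 0.2540² + 0.0053² + 0.0265² = 0.000253 + 0.188269 + 0.036290 + 0.005491 + 0.064516 + 0.000028 + 0.000702 = 0.295549
B = 1 / 0.295549 = 3.3835

3.38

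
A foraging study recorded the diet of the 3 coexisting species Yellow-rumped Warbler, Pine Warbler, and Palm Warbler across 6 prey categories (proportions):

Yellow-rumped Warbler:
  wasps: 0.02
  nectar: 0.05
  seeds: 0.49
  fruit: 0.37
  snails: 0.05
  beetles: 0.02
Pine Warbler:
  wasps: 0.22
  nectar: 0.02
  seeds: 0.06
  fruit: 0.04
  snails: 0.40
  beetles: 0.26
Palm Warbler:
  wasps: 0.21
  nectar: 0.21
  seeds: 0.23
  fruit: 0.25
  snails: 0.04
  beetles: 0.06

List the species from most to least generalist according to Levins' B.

Palm Warbler > Pine Warbler > Yellow-rumped Warbler

Σp_Yellᵢ² = 0.02² + 0.05² + 0.49² + 0.37² + 0.05² + 0.02² = 0.0004 + 0.0025 + 0.2401 + 0.1369 + 0.0025 + 0.0004 = 0.3828
B_Yell = 1 / 0.3828 = 2.6123
Σp_Pineᵢ² = 0.22² + 0.02² + 0.06² + 0.04² + 0.40² + 0.26² = 0.0484 + 0.0004 + 0.0036 + 0.0016 + 0.1600 + 0.0676 = 0.2816
B_Pine = 1 / 0.2816 = 3.5511
Σp_Palmᵢ² = 0.21² + 0.21² + 0.23² + 0.25² + 0.04² + 0.06² = 0.0441 + 0.0441 + 0.0529 + 0.0625 + 0.0016 + 0.0036 = 0.2088
B_Palm = 1 / 0.2088 = 4.7893
Ranking by B (broadest → narrowest): Palm Warbler (4.79) > Pine Warbler (3.55) > Yellow-rumped Warbler (2.61)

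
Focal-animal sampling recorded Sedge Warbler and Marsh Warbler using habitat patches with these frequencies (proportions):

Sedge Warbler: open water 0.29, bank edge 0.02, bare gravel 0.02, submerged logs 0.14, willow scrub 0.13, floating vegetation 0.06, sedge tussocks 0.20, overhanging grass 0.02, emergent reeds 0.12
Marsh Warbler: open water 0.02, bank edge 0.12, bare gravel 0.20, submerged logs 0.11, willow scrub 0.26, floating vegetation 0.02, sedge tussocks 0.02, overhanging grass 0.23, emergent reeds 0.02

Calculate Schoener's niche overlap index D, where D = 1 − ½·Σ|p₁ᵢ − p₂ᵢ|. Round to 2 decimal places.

Σ|p₁ᵢ − p₂ᵢ| = 0.27 + 0.10 + 0.18 + 0.03 + 0.13 + 0.04 + 0.18 + 0.21 + 0.10 = 1.24
D = 1 − ½ × 1.24 = 1 − 0.620 = 0.3800

0.38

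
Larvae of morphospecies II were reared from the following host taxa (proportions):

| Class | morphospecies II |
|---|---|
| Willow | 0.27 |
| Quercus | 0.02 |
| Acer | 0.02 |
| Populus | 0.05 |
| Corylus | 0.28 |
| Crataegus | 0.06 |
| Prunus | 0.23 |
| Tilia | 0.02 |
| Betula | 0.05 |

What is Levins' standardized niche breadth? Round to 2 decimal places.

0.46

Σpᵢ² = 0.27² + 0.02² + 0.02² + 0.05² + 0.28² + 0.06² + 0.23² + 0.02² + 0.05² = 0.0729 + 0.0004 + 0.0004 + 0.0025 + 0.0784 + 0.0036 + 0.0529 + 0.0004 + 0.0025 = 0.2140
B = 1 / 0.2140 = 4.6729
Bₛ = (B − 1)/(n − 1) = (4.6729 − 1)/(9 − 1) = 3.6729/8 = 0.4591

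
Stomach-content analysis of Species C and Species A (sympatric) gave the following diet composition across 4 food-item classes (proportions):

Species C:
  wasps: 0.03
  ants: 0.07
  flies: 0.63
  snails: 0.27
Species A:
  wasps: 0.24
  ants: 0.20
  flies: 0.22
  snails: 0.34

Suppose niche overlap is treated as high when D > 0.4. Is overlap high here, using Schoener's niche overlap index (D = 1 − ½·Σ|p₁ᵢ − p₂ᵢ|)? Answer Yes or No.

Σ|p₁ᵢ − p₂ᵢ| = 0.21 + 0.13 + 0.41 + 0.07 = 0.82
D = 1 − ½ × 0.82 = 1 − 0.410 = 0.5900
D = 0.5900 > 0.4 → Yes.

Yes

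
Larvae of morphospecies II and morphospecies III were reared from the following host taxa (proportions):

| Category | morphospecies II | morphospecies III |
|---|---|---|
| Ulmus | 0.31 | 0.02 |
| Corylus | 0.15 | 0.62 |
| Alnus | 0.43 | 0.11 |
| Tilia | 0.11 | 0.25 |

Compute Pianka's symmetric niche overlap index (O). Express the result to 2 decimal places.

0.46

Σ p₁ᵢp₂ᵢ = 0.0062 + 0.0930 + 0.0473 + 0.0275 = 0.1740
Σp_1ᵢ² = 0.31² + 0.15² + 0.43² + 0.11² = 0.0961 + 0.0225 + 0.1849 + 0.0121 = 0.3156
Σp_2ᵢ² = 0.02² + 0.62² + 0.11² + 0.25² = 0.0004 + 0.3844 + 0.0121 + 0.0625 = 0.4594
O = 0.1740 / √(0.3156 × 0.4594) = 0.1740 / 0.38077 = 0.4570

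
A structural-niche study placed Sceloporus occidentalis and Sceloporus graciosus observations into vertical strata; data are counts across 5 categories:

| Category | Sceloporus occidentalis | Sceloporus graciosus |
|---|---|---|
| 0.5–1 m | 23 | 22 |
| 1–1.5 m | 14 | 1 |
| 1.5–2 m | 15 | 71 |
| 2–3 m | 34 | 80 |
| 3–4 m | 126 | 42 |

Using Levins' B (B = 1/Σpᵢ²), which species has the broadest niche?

Sceloporus graciosus

Proportions for Sceloporus occidentalis (n=212): 23/212=0.1085, 14/212=0.0660, 15/212=0.0708, 34/212=0.1604, 126/212=0.5943
Proportions for Sceloporus graciosus (n=216): 22/216=0.1019, 1/216=0.0046, 71/216=0.3287, 80/216=0.3704, 42/216=0.1944
Σp_occiᵢ² = 0.1085² + 0.0660² + 0.0708² + 0.1604² + 0.5943² = 0.011772 + 0.004356 + 0.005013 + 0.025728 + 0.353192 = 0.400061
B_occi = 1 / 0.400061 = 2.4996
Σp_gracᵢ² = 0.1019² + 0.0046² + 0.3287² + 0.3704² + 0.1944² = 0.010384 + 0.000021 + 0.108044 + 0.137196 + 0.037791 = 0.293436
B_grac = 1 / 0.293436 = 3.4079
Highest B → broadest niche (most generalist): Sceloporus graciosus (B = 3.41).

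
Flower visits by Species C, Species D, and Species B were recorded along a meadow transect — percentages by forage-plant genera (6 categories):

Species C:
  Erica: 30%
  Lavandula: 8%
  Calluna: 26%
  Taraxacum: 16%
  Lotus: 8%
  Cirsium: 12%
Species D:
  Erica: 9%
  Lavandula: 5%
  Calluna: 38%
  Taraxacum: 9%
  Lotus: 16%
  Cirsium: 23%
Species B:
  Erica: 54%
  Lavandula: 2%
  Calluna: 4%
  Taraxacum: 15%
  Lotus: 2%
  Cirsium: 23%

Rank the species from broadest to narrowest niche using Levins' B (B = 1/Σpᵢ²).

Species C > Species D > Species B

Convert percentages to proportions (divide by 100).
Σp_Cᵢ² = 0.30² + 0.08² + 0.26² + 0.16² + 0.08² + 0.12² = 0.0900 + 0.0064 + 0.0676 + 0.0256 + 0.0064 + 0.0144 = 0.2104
B_C = 1 / 0.2104 = 4.7529
Σp_Dᵢ² = 0.09² + 0.05² + 0.38² + 0.09² + 0.16² + 0.23² = 0.0081 + 0.0025 + 0.1444 + 0.0081 + 0.0256 + 0.0529 = 0.2416
B_D = 1 / 0.2416 = 4.1391
Σp_Bᵢ² = 0.54² + 0.02² + 0.04² + 0.15² + 0.02² + 0.23² = 0.2916 + 0.0004 + 0.0016 + 0.0225 + 0.0004 + 0.0529 = 0.3694
B_B = 1 / 0.3694 = 2.7071
Ranking by B (broadest → narrowest): Species C (4.75) > Species D (4.14) > Species B (2.71)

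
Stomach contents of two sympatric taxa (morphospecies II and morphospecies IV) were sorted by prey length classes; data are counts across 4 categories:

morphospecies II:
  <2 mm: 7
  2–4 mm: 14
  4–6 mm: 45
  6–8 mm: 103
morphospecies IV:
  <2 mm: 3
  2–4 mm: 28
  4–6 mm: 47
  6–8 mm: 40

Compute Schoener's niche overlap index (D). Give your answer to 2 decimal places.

Proportions for morphospecies II (n=169): 7/169=0.0414, 14/169=0.0828, 45/169=0.2663, 103/169=0.6095
Proportions for morphospecies IV (n=118): 3/118=0.0254, 28/118=0.2373, 47/118=0.3983, 40/118=0.3390
Σ|p₁ᵢ − p₂ᵢ| = 0.0160 + 0.1545 + 0.1320 + 0.2705 = 0.5730
D = 1 − ½ × 0.5730 = 1 − 0.28650 = 0.71350

0.71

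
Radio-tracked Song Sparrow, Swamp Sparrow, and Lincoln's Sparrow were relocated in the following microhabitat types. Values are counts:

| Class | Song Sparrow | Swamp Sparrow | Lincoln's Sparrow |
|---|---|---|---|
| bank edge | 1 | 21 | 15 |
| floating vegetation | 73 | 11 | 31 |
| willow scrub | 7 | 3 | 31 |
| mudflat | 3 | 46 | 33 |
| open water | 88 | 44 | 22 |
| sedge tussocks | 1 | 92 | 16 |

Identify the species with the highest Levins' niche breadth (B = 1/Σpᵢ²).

Lincoln's Sparrow

Proportions for Song Sparrow (n=173): 1/173=0.0058, 73/173=0.4220, 7/173=0.0405, 3/173=0.0173, 88/173=0.5087, 1/173=0.0058
Proportions for Swamp Sparrow (n=217): 21/217=0.0968, 11/217=0.0507, 3/217=0.0138, 46/217=0.2120, 44/217=0.2028, 92/217=0.4240
Proportions for Lincoln's Sparrow (n=148): 15/148=0.1014, 31/148=0.2095, 31/148=0.2095, 33/148=0.2230, 22/148=0.1486, 16/148=0.1081
Σp_Songᵢ² = 0.0058² + 0.4220² + 0.0405² + 0.0173² + 0.5087² + 0.0058² = 0.000034 + 0.178084 + 0.001640 + 0.000299 + 0.258776 + 0.000034 = 0.438867
B_Song = 1 / 0.438867 = 2.2786
Σp_Swamᵢ² = 0.0968² + 0.0507² + 0.0138² + 0.2120² + 0.2028² + 0.4240² = 0.009370 + 0.002570 + 0.000190 + 0.044944 + 0.041128 + 0.179776 = 0.277978
B_Swam = 1 / 0.277978 = 3.5974
Σp_Lincᵢ² = 0.1014² + 0.2095² + 0.2095² + 0.2230² + 0.1486² + 0.1081² = 0.010282 + 0.043890 + 0.043890 + 0.049729 + 0.022082 + 0.011686 = 0.181559
B_Linc = 1 / 0.181559 = 5.5079
Highest B → broadest niche (most generalist): Lincoln's Sparrow (B = 5.51).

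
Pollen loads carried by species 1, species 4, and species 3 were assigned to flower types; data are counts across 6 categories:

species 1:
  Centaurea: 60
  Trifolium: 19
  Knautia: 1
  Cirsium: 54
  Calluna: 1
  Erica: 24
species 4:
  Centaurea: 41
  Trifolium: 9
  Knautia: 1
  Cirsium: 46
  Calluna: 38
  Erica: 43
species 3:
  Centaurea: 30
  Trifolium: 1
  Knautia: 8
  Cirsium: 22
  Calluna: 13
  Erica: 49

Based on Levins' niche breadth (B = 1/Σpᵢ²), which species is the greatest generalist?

Proportions for species 1 (n=159): 60/159=0.3774, 19/159=0.1195, 1/159=0.0063, 54/159=0.3396, 1/159=0.0063, 24/159=0.1509
Proportions for species 4 (n=178): 41/178=0.2303, 9/178=0.0506, 1/178=0.0056, 46/178=0.2584, 38/178=0.2135, 43/178=0.2416
Proportions for species 3 (n=123): 30/123=0.2439, 1/123=0.0081, 8/123=0.0650, 22/123=0.1789, 13/123=0.1057, 49/123=0.3984
Σp_1ᵢ² = 0.3774² + 0.1195² + 0.0063² + 0.3396² + 0.0063² + 0.1509² = 0.142431 + 0.014280 + 0.000040 + 0.115328 + 0.000040 + 0.022771 = 0.294890
B_1 = 1 / 0.294890 = 3.3911
Σp_4ᵢ² = 0.2303² + 0.0506² + 0.0056² + 0.2584² + 0.2135² + 0.2416² = 0.053038 + 0.002560 + 0.000031 + 0.066771 + 0.045582 + 0.058371 = 0.226353
B_4 = 1 / 0.226353 = 4.4179
Σp_3ᵢ² = 0.2439² + 0.0081² + 0.0650² + 0.1789² + 0.1057² + 0.3984² = 0.059487 + 0.000066 + 0.004225 + 0.032005 + 0.011172 + 0.158723 = 0.265678
B_3 = 1 / 0.265678 = 3.7640
Highest B → broadest niche (most generalist): species 4 (B = 4.42).

species 4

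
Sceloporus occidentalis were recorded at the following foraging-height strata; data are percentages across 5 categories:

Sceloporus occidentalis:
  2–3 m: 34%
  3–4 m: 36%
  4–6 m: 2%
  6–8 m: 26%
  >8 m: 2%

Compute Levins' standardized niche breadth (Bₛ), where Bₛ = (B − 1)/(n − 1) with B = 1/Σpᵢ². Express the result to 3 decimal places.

0.547

Convert percentages to proportions (divide by 100).
Σpᵢ² = 0.34² + 0.36² + 0.02² + 0.26² + 0.02² = 0.1156 + 0.1296 + 0.0004 + 0.0676 + 0.0004 = 0.3136
B = 1 / 0.3136 = 3.18878
Bₛ = (B − 1)/(n − 1) = (3.18878 − 1)/(5 − 1) = 2.18878/4 = 0.54720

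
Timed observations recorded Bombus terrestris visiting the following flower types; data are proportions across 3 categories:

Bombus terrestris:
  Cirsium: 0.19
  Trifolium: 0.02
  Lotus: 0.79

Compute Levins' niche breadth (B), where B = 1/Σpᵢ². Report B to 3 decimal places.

1.514

Σpᵢ² = 0.19² + 0.02² + 0.79² = 0.0361 + 0.0004 + 0.6241 = 0.6606
B = 1 / 0.6606 = 1.51378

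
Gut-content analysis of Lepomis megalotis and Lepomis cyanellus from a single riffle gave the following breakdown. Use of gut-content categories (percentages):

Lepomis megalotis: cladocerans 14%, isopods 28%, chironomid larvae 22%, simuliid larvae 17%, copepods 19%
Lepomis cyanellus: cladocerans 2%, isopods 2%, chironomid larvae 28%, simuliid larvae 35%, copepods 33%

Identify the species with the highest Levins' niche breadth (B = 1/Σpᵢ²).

Convert percentages to proportions (divide by 100).
Σp_megaᵢ² = 0.14² + 0.28² + 0.22² + 0.17² + 0.19² = 0.0196 + 0.0784 + 0.0484 + 0.0289 + 0.0361 = 0.2114
B_mega = 1 / 0.2114 = 4.7304
Σp_cyanᵢ² = 0.02² + 0.02² + 0.28² + 0.35² + 0.33² = 0.0004 + 0.0004 + 0.0784 + 0.1225 + 0.1089 = 0.3106
B_cyan = 1 / 0.3106 = 3.2196
Highest B → broadest niche (most generalist): Lepomis megalotis (B = 4.73).

Lepomis megalotis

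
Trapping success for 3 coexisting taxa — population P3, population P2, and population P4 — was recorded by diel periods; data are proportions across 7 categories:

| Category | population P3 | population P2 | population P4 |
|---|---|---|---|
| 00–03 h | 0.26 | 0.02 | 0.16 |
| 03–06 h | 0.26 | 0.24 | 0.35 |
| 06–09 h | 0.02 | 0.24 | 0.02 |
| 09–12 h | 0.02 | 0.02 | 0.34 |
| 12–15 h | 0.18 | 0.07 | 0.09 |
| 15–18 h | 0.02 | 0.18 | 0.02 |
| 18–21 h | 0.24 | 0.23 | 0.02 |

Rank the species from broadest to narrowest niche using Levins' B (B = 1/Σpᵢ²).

population P2 > population P3 > population P4

Σp_P3ᵢ² = 0.26² + 0.26² + 0.02² + 0.02² + 0.18² + 0.02² + 0.24² = 0.0676 + 0.0676 + 0.0004 + 0.0004 + 0.0324 + 0.0004 + 0.0576 = 0.2264
B_P3 = 1 / 0.2264 = 4.4170
Σp_P2ᵢ² = 0.02² + 0.24² + 0.24² + 0.02² + 0.07² + 0.18² + 0.23² = 0.0004 + 0.0576 + 0.0576 + 0.0004 + 0.0049 + 0.0324 + 0.0529 = 0.2062
B_P2 = 1 / 0.2062 = 4.8497
Σp_P4ᵢ² = 0.16² + 0.35² + 0.02² + 0.34² + 0.09² + 0.02² + 0.02² = 0.0256 + 0.1225 + 0.0004 + 0.1156 + 0.0081 + 0.0004 + 0.0004 = 0.2730
B_P4 = 1 / 0.2730 = 3.6630
Ranking by B (broadest → narrowest): population P2 (4.85) > population P3 (4.42) > population P4 (3.66)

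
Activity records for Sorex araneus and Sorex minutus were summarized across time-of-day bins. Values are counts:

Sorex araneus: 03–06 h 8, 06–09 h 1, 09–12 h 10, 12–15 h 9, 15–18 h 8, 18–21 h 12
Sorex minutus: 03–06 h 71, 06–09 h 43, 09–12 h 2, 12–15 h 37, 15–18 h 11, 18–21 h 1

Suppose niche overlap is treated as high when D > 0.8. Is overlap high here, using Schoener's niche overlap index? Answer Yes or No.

No

Proportions for Sorex araneus (n=48): 8/48=0.1667, 1/48=0.0208, 10/48=0.2083, 9/48=0.1875, 8/48=0.1667, 12/48=0.2500
Proportions for Sorex minutus (n=165): 71/165=0.4303, 43/165=0.2606, 2/165=0.0121, 37/165=0.2242, 11/165=0.0667, 1/165=0.0061
Σ|p₁ᵢ − p₂ᵢ| = 0.2636 + 0.2398 + 0.1962 + 0.0367 + 0.1000 + 0.2439 = 1.0802
D = 1 − ½ × 1.0802 = 1 − 0.54010 = 0.45990
D = 0.45990 < 0.8 → No.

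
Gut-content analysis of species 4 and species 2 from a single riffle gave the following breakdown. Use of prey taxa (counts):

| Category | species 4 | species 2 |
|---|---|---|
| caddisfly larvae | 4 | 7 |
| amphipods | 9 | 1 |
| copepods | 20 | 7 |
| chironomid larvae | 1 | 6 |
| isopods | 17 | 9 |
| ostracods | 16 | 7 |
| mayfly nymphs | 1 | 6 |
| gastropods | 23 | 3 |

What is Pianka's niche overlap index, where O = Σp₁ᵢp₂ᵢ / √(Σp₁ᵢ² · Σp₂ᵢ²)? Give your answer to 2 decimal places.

Proportions for species 4 (n=91): 4/91=0.0440, 9/91=0.0989, 20/91=0.2198, 1/91=0.0110, 17/91=0.1868, 16/91=0.1758, 1/91=0.0110, 23/91=0.2527
Proportions for species 2 (n=46): 7/46=0.1522, 1/46=0.0217, 7/46=0.1522, 6/46=0.1304, 9/46=0.1957, 7/46=0.1522, 6/46=0.1304, 3/46=0.0652
Σ p₁ᵢp₂ᵢ = 0.006697 + 0.002146 + 0.033454 + 0.001434 + 0.036557 + 0.026757 + 0.001434 + 0.016476 = 0.124955
Σp_1ᵢ² = 0.0440² + 0.0989² + 0.2198² + 0.0110² + 0.1868² + 0.1758² + 0.0110² + 0.2527² = 0.001936 + 0.009781 + 0.048312 + 0.000121 + 0.034894 + 0.030906 + 0.000121 + 0.063857 = 0.189928
Σp_2ᵢ² = 0.1522² + 0.0217² + 0.1522² + 0.1304² + 0.1957² + 0.1522² + 0.1304² + 0.0652² = 0.023165 + 0.000471 + 0.023165 + 0.017004 + 0.038298 + 0.023165 + 0.017004 + 0.004251 = 0.146523
O = 0.124955 / √(0.189928 × 0.146523) = 0.124955 / 0.1668197 = 0.7490

0.75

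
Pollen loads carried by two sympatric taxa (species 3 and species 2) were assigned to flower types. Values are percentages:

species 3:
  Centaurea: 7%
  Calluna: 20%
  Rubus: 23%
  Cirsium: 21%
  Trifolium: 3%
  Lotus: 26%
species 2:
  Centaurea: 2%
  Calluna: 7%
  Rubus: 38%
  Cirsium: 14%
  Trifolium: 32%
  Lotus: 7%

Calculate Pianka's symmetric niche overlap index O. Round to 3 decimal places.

Convert percentages to proportions (divide by 100).
Σ p₁ᵢp₂ᵢ = 0.0014 + 0.0140 + 0.0874 + 0.0294 + 0.0096 + 0.0182 = 0.1600
Σp_1ᵢ² = 0.07² + 0.20² + 0.23² + 0.21² + 0.03² + 0.26² = 0.0049 + 0.0400 + 0.0529 + 0.0441 + 0.0009 + 0.0676 = 0.2104
Σp_2ᵢ² = 0.02² + 0.07² + 0.38² + 0.14² + 0.32² + 0.07² = 0.0004 + 0.0049 + 0.1444 + 0.0196 + 0.1024 + 0.0049 = 0.2766
O = 0.1600 / √(0.2104 × 0.2766) = 0.1600 / 0.241240 = 0.66324

0.663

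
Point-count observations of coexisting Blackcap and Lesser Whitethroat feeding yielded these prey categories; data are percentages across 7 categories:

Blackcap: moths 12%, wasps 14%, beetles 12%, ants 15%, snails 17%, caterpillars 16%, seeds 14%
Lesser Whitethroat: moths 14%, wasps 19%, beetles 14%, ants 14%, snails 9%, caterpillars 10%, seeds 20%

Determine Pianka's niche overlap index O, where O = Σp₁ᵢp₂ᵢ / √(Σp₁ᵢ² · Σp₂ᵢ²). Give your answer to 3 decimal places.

0.943

Convert percentages to proportions (divide by 100).
Σ p₁ᵢp₂ᵢ = 0.0168 + 0.0266 + 0.0168 + 0.0210 + 0.0153 + 0.0160 + 0.0280 = 0.1405
Σp_1ᵢ² = 0.12² + 0.14² + 0.12² + 0.15² + 0.17² + 0.16² + 0.14² = 0.0144 + 0.0196 + 0.0144 + 0.0225 + 0.0289 + 0.0256 + 0.0196 = 0.1450
Σp_2ᵢ² = 0.14² + 0.19² + 0.14² + 0.14² + 0.09² + 0.10² + 0.20² = 0.0196 + 0.0361 + 0.0196 + 0.0196 + 0.0081 + 0.0100 + 0.0400 = 0.1530
O = 0.1405 / √(0.1450 × 0.1530) = 0.1405 / 0.148946 = 0.94329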